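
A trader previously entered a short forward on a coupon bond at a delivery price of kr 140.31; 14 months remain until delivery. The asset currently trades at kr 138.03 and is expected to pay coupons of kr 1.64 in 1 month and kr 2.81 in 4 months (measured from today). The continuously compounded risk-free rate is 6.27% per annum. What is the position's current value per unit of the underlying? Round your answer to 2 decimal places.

-kr 3.23

PV(remaining coupons) I = 1.64·e^(−0.0627·1/12) + 2.81·e^(−0.0627·4/12) = 4.3833
Current forward F = (S − I)·e^(rT) = (138.03 − 4.3833)·e^(0.0627·14/12) = 133.6467 × 1.075892 = 143.7894
Value (long) = (F − K)·e^(−rT) = (143.7894 − 140.31) × 0.929461 = 3.2340
Short position value = −(long value) = -kr 3.23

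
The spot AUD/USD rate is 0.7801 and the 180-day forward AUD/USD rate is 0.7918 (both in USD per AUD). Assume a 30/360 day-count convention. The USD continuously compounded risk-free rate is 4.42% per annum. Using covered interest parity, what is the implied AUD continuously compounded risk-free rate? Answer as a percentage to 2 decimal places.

1.44%

F = S·e^((r_USD − r_AUD)T) ⇒ r_AUD = r_USD − ln(F/S)/T
ln(0.7918/0.7801) = 0.014887; /(180/360) = 0.029774
r_AUD = 0.0442 − 0.029774 = 0.014426
r_AUD = 1.44%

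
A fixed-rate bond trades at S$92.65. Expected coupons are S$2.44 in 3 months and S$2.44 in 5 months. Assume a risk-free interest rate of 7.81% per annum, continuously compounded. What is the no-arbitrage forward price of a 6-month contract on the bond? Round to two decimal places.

S$91.40

PV(coupons) I = 2.44·e^(−0.0781·3/12) + 2.44·e^(−0.0781·5/12)
I = 2.3928 + 2.3619 = 4.7547
F = (S − I)·e^(rT) = (92.65 − 4.7547) · e^(0.0781·6/12)
= 87.8953 · e^0.039050 = 87.8953 × 1.039822 = S$91.40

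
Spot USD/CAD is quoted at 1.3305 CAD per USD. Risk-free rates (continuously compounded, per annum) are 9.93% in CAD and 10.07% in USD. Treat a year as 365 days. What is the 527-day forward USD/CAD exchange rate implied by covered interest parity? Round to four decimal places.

1.3278

F = S·e^((r_CAD − r_USD)T) = 1.3305 · e^((0.0993 − 0.1007) × 527/365)
= 1.3305 · e^-0.002021 = 1.3305 × 0.997981
F = 1.3278 CAD per USD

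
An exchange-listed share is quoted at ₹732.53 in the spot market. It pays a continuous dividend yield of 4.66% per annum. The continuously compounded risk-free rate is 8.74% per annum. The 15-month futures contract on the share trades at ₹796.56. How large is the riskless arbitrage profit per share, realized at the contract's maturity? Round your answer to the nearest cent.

₹25.70 per share

Fair futures: F* = S·e^(carry·T), with carry = (r − q) = 0.0874 − 0.0466 = 0.0408
F* = 732.53 · e^(0.0408 × 15/12) = 732.53 · e^0.051000 = 732.53 × 1.052323 = ₹770.8582
Market ₹796.56 > fair ₹770.8582: forward overpriced → cash-and-carry (buy spot, short the forward).
At maturity, profit = |F_mkt − F*| = |796.56 − 770.8582| = ₹25.70 per share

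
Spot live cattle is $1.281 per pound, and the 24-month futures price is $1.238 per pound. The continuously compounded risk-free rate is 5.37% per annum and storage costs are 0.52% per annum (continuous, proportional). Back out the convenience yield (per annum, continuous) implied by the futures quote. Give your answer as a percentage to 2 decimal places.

7.60%

F = S·e^((r+u−y)T) ⇒ (r+u−y) = ln(F/S)/T
ln(1.238/1.281) = -0.034144; /T ⇒ -0.017072
y = r + u − ln(F/S)/T = 0.0537 + 0.0052 + 0.017072 = 0.075972
y = 7.60%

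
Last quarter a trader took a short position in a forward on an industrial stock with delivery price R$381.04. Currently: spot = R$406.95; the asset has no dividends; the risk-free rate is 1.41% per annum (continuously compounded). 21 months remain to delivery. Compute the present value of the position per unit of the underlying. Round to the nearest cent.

-R$35.20

Current fair forward for the remaining 21 months: F = S·e^(r·T), r = 0.0141
F = 406.95 · e^(0.0141 × 21/12) = 406.95 × 1.024982 = 417.1164
Value of long forward = (F − K)·e^(−rT) = (417.1164 − 381.04) · e^(−0.0141·21/12)
= 36.0764 × 0.975627 = 35.20
Short position value = −(long value) = -R$35.20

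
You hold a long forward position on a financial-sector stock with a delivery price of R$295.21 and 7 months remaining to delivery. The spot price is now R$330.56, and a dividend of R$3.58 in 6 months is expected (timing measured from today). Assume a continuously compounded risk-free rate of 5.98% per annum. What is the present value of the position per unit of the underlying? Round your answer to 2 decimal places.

PV(remaining dividends) I = 3.58·e^(−0.0598·6/12) = 3.4745
Current forward F = (S − I)·e^(rT) = (330.56 − 3.4745)·e^(0.0598·7/12) = 327.0855 × 1.035499 = 338.6967
Value (long) = (F − K)·e^(−rT) = (338.6967 − 295.21) × 0.965718 = 41.9959
Value = R$42.00

R$42.00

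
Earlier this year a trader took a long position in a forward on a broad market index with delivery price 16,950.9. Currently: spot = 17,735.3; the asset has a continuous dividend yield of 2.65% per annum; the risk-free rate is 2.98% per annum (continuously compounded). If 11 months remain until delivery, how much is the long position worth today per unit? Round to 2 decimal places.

815.55

Current fair forward for the remaining 11 months: F = S·e^((r − q)·T), (r − q) = 0.0298 − 0.0265 = 0.0033
F = 17735.3 · e^(0.0033 × 11/12) = 17735.3 × 1.00302958 = 17789.0305
Value of long forward = (F − K)·e^(−rT) = (17789.0305 − 16950.9) · e^(−0.0298·11/12)
= 838.1305 × 0.97305306 = 815.55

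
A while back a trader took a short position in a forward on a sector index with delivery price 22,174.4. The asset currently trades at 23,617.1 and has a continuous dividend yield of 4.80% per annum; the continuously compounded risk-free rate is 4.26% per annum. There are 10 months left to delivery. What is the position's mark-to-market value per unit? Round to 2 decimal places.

-1290.04

Current fair forward for the remaining 10 months: F = S·e^((r − q)·T), (r − q) = 0.0426 − 0.0480 = -0.0054
F = 23617.1 · e^(-0.0054 × 10/12) = 23617.1 × 0.99551011 = 23511.0618
Value of long forward = (F − K)·e^(−rT) = (23511.0618 − 22174.4) · e^(−0.0426·10/12)
= 1336.6618 × 0.96512273 = 1290.04
Short position value = −(long value) = -1290.04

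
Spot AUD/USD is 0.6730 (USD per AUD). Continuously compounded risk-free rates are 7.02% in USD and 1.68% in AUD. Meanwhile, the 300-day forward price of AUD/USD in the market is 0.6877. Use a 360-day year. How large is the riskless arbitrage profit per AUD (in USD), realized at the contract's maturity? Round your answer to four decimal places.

0.0159 per AUD (in USD)

Fair forward: F* = S·e^(carry·T), with carry = (r_USD − r_AUD) = 0.0702 − 0.0168 = 0.0534
F* = 0.6730 · e^(0.0534 × 300/360) = 0.6730 · e^0.044500 = 0.6730 × 1.045505 = 0.7036
Market 0.6877 < fair 0.7036: forward underpriced → reverse cash-and-carry (short spot, go long the forward).
At maturity, profit = |F_mkt − F*| = |0.6877 − 0.7036| = 0.0159 per AUD (in USD)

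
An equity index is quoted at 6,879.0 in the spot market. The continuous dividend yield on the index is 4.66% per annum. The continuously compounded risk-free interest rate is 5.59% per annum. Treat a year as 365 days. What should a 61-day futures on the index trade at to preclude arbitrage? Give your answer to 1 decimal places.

6,889.7

F = S·e^((r − q)T) = 6879.0 · e^((0.0559 − 0.0466) × 61/365)
= 6879.0 · e^0.001554 = 6879.0 × 1.001555
F = 6,889.7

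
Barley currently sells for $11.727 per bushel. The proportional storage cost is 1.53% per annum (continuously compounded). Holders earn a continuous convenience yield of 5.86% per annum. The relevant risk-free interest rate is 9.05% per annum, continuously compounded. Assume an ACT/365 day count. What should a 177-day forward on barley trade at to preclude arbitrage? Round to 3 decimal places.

$11.999 per bushel

Net carry = r + u − y = 0.0905 + 0.0153 − 0.0586 = 0.0472
F = S·e^((r+u−y)T) = 11.727 · e^(0.0472 × 177/365) = 11.727 · e^0.022889
= 11.727 × 1.023153 = $11.999 per bushel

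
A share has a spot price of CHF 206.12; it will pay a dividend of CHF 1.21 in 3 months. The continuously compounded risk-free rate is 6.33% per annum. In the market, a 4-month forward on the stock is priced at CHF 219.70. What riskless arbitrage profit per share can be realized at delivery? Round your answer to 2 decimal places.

PV(dividends) I = 1.21·e^(−0.0633·3/12) = 1.1910
Fair forward F* = (S − I)·e^(rT) = (206.12 − 1.1910)·e^0.021100 = 204.9290 × 1.021324 = 209.2989
Market CHF 219.70 > fair 209.2989: forward overpriced → cash-and-carry (borrow at r, buy the stock and collect the dividends, short the forward).
Profit at T = |F_mkt − F*| = |219.70 − 209.2989| = CHF 10.40 per share

CHF 10.40 per share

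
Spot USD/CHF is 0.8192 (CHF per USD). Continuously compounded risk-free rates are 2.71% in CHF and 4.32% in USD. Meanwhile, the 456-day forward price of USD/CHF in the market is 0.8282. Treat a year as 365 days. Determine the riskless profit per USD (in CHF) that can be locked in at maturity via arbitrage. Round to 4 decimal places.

0.0253 per USD (in CHF)

Fair forward: F* = S·e^(carry·T), with carry = (r_CHF − r_USD) = 0.0271 − 0.0432 = -0.0161
F* = 0.8192 · e^(-0.0161 × 456/365) = 0.8192 · e^-0.020114 = 0.8192 × 0.980087 = 0.8029
Market 0.8282 > fair 0.8029: forward overpriced → cash-and-carry (buy spot, short the forward).
At maturity, profit = |F_mkt − F*| = |0.8282 − 0.8029| = 0.0253 per USD (in CHF)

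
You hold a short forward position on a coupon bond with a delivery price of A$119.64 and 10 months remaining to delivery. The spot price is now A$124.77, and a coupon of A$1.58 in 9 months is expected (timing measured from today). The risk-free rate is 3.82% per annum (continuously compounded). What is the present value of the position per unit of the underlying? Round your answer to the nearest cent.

-A$7.34

PV(remaining coupons) I = 1.58·e^(−0.0382·9/12) = 1.5354
Current forward F = (S − I)·e^(rT) = (124.77 − 1.5354)·e^(0.0382·10/12) = 123.2346 × 1.032345 = 127.2206
Value (long) = (F − K)·e^(−rT) = (127.2206 − 119.64) × 0.968668 = 7.3431
Short position value = −(long value) = -A$7.34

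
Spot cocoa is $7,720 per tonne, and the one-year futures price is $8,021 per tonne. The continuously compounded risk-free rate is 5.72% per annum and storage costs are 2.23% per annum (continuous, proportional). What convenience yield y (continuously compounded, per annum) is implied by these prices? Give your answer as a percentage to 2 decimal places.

F = S·e^((r+u−y)T) ⇒ (r+u−y) = ln(F/S)/T
ln(8021/7720) = 0.038249; /T ⇒ 0.038249
y = r + u − ln(F/S)/T = 0.0572 + 0.0223 − 0.038249 = 0.041251
y = 4.13%

4.13%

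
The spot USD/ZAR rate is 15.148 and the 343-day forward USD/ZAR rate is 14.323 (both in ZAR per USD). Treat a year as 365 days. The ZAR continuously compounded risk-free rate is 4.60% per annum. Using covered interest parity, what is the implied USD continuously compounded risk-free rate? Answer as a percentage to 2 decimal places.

10.56%

F = S·e^((r_ZAR − r_USD)T) ⇒ r_USD = r_ZAR − ln(F/S)/T
ln(14.323/15.148) = -0.056002; /(343/365) = -0.059594
r_USD = 0.0460 + 0.059594 = 0.105594
r_USD = 10.56%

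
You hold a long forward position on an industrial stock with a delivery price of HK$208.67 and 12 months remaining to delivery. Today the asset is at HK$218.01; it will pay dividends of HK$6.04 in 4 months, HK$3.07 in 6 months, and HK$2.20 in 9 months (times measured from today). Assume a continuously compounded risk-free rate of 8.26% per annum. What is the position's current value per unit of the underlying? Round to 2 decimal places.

HK$14.99

PV(remaining dividends) I = 6.04·e^(−0.0826·4/12) + 3.07·e^(−0.0826·6/12) + 2.20·e^(−0.0826·9/12) = 10.8896
Current forward F = (S − I)·e^(rT) = (218.01 − 10.8896)·e^(0.0826·12/12) = 207.1204 × 1.086107 = 224.9549
Value (long) = (F − K)·e^(−rT) = (224.9549 − 208.67) × 0.920719 = 14.9938
Value = HK$14.99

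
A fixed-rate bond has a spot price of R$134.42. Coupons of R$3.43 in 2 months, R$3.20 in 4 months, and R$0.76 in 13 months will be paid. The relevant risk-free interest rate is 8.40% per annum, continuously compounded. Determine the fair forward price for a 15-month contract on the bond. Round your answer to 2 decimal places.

R$141.32

PV(coupons) I = 3.43·e^(−0.0840·2/12) + 3.20·e^(−0.0840·4/12) + 0.76·e^(−0.0840·13/12)
I = 3.3823 + 3.1116 + 0.6939 = 7.1878
F = (S − I)·e^(rT) = (134.42 − 7.1878) · e^(0.0840·15/12)
= 127.2322 · e^0.105000 = 127.2322 × 1.110711 = R$141.32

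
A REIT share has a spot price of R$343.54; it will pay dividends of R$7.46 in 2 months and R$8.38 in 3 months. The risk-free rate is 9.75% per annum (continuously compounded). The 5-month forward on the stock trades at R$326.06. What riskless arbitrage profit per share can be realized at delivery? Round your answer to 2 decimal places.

PV(dividends) I = 7.46·e^(−0.0975·2/12) + 8.38·e^(−0.0975·3/12) = 15.5180
Fair forward F* = (S − I)·e^(rT) = (343.54 − 15.5180)·e^0.040625 = 328.0220 × 1.041461 = 341.6221
Market R$326.06 < fair 341.6221: forward underpriced → reverse cash-and-carry (short the stock, invest proceeds at r, pay the dividends, go long the forward).
Profit at T = |F_mkt − F*| = |326.06 − 341.6221| = R$15.56 per share

R$15.56 per share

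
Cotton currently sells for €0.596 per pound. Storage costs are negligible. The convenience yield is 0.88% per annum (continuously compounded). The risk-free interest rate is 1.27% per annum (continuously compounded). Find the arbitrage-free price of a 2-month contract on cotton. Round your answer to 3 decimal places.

€0.596 per pound

Net carry = r + u − y = 0.0127 + 0.0000 − 0.0088 = 0.0039
F = S·e^((r+u−y)T) = 0.596 · e^(0.0039 × 2/12) = 0.596 · e^0.000650
= 0.596 × 1.000650 = €0.596 per pound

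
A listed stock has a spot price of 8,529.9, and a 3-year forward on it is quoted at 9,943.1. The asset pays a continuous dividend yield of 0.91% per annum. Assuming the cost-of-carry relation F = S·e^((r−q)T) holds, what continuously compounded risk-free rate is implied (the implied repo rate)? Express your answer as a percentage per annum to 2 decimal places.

6.02%

From F = S·e^((r−q)T): (r − q) = ln(F/S)/T
ln(9943.1/8529.9) = ln(1.165676) = 0.153301
(r − q) = 0.153301 / (3) = 0.051100
r = ln(F/S)/T + q = 0.051100 + 0.0091 = 0.060200
r = 6.02%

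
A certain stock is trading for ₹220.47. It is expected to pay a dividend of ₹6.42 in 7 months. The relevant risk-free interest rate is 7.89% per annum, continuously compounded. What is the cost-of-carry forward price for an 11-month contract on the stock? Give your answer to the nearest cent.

PV(dividends) I = 6.42·e^(−0.0789·7/12)
I = 6.1312
F = (S − I)·e^(rT) = (220.47 − 6.1312) · e^(0.0789·11/12)
= 214.3388 · e^0.072325 = 214.3388 × 1.075005 = ₹230.42

₹230.42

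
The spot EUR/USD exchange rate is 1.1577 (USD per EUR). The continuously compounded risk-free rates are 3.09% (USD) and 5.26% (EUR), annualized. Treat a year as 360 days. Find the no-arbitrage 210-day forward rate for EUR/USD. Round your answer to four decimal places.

1.1431

F = S·e^((r_USD − r_EUR)T) = 1.1577 · e^((0.0309 − 0.0526) × 210/360)
= 1.1577 · e^-0.012658 = 1.1577 × 0.987422
F = 1.1431 USD per EUR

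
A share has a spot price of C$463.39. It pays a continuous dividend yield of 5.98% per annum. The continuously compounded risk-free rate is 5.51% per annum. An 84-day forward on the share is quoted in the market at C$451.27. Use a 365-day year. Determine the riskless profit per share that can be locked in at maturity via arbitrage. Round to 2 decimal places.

Fair forward: F* = S·e^(carry·T), with carry = (r − q) = 0.0551 − 0.0598 = -0.0047
F* = 463.39 · e^(-0.0047 × 84/365) = 463.39 · e^-0.001082 = 463.39 × 0.998919 = C$462.8891
Market C$451.27 < fair C$462.8891: forward underpriced → reverse cash-and-carry (short spot, go long the forward).
At maturity, profit = |F_mkt − F*| = |451.27 − 462.8891| = C$11.62 per share

C$11.62 per share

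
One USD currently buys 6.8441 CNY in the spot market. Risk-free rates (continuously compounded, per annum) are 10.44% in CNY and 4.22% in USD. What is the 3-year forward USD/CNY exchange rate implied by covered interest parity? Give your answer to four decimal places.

8.2481

F = S·e^((r_CNY − r_USD)T) = 6.8441 · e^((0.1044 − 0.0422) × 3)
= 6.8441 · e^0.186600 = 6.8441 × 1.205145
F = 8.2481 CNY per USD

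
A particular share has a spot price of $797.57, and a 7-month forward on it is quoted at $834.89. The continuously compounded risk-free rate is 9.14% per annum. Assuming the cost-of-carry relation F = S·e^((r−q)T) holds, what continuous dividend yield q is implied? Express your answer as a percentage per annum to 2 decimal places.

1.30%

From F = S·e^((r−q)T): (r − q) = ln(F/S)/T
ln(834.89/797.57) = ln(1.046792) = 0.045730
(r − q) = 0.045730 / (7/12) = 0.078394
q = r − ln(F/S)/T = 0.0914 − 0.078394 = 0.013006
q = 1.30%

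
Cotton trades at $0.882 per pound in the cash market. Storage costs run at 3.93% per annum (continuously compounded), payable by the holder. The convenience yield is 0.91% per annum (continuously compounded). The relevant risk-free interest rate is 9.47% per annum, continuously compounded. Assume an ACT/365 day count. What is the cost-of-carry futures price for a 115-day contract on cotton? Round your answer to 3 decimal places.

$0.917 per pound

Net carry = r + u − y = 0.0947 + 0.0393 − 0.0091 = 0.1249
F = S·e^((r+u−y)T) = 0.882 · e^(0.1249 × 115/365) = 0.882 · e^0.039352
= 0.882 × 1.040137 = $0.917 per pound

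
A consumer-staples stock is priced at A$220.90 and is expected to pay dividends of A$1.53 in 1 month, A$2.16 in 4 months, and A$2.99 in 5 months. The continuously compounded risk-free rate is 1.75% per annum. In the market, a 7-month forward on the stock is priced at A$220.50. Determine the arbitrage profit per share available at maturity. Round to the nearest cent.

A$4.05 per share

PV(dividends) I = 1.53·e^(−0.0175·1/12) + 2.16·e^(−0.0175·4/12) + 2.99·e^(−0.0175·5/12) = 6.6435
Fair forward F* = (S − I)·e^(rT) = (220.90 − 6.6435)·e^0.010208 = 214.2565 × 1.010260 = 216.4548
Market A$220.50 > fair 216.4548: forward overpriced → cash-and-carry (borrow at r, buy the stock and collect the dividends, short the forward).
Profit at T = |F_mkt − F*| = |220.50 − 216.4548| = A$4.05 per share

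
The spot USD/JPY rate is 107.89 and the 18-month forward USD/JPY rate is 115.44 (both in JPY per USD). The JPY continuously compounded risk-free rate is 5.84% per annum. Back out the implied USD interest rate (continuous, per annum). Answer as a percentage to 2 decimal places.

F = S·e^((r_JPY − r_USD)T) ⇒ r_USD = r_JPY − ln(F/S)/T
ln(115.44/107.89) = 0.067639; /(18/12) = 0.045093
r_USD = 0.0584 − 0.045093 = 0.013307
r_USD = 1.33%

1.33%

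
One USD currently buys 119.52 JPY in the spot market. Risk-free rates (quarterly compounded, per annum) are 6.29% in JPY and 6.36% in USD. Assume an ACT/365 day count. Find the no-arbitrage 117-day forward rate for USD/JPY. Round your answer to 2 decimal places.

119.49

By covered interest parity, F = S · (1+r_JPY/4)^(4T) / (1+r_USD/4)^(4T)
= 119.52 × 1.020207 / 1.020432 = 119.52 × 0.999780
F = 119.49 JPY per USD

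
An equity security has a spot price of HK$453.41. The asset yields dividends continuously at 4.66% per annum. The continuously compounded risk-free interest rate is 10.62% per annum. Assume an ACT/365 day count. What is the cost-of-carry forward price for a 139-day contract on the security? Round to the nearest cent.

F = S·e^((r − q)T) = 453.41 · e^((0.1062 − 0.0466) × 139/365)
= 453.41 · e^0.022697 = 453.41 × 1.022957
F = HK$463.82

HK$463.82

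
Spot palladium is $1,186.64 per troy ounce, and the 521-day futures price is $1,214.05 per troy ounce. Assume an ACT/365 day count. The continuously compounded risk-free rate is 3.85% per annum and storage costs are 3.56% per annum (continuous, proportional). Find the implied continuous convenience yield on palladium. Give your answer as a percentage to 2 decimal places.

F = S·e^((r+u−y)T) ⇒ (r+u−y) = ln(F/S)/T
ln(1214.05/1186.64) = 0.022836; /T ⇒ 0.015998
y = r + u − ln(F/S)/T = 0.0385 + 0.0356 − 0.015998 = 0.058102
y = 5.81%

5.81%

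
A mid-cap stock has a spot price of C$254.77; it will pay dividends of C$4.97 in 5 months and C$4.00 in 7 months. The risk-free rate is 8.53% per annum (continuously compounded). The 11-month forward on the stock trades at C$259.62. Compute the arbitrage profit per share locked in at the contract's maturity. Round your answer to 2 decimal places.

C$6.57 per share

PV(dividends) I = 4.97·e^(−0.0853·5/12) + 4.00·e^(−0.0853·7/12) = 8.6023
Fair forward F* = (S − I)·e^(rT) = (254.77 − 8.6023)·e^0.078192 = 246.1677 × 1.081330 = 266.1885
Market C$259.62 < fair 266.1885: forward underpriced → reverse cash-and-carry (short the stock, invest proceeds at r, pay the dividends, go long the forward).
Profit at T = |F_mkt − F*| = |259.62 − 266.1885| = C$6.57 per share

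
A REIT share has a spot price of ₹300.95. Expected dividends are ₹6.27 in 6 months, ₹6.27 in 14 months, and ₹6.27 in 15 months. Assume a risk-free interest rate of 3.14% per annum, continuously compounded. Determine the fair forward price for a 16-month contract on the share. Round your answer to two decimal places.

₹294.79

PV(dividends) I = 6.27·e^(−0.0314·6/12) + 6.27·e^(−0.0314·14/12) + 6.27·e^(−0.0314·15/12)
I = 6.1723 + 6.0445 + 6.0287 = 18.2455
F = (S − I)·e^(rT) = (300.95 − 18.2455) · e^(0.0314·16/12)
= 282.7045 · e^0.041867 = 282.7045 × 1.042756 = ₹294.79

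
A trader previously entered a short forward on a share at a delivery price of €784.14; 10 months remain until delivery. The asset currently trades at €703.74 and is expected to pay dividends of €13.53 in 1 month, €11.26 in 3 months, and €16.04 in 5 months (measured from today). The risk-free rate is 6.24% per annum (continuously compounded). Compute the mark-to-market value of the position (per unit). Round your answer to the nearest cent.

€80.84

PV(remaining dividends) I = 13.53·e^(−0.0624·1/12) + 11.26·e^(−0.0624·3/12) + 16.04·e^(−0.0624·5/12) = 40.1739
Current forward F = (S − I)·e^(rT) = (703.74 − 40.1739)·e^(0.0624·10/12) = 663.5661 × 1.053376 = 698.9846
Value (long) = (F − K)·e^(−rT) = (698.9846 − 784.14) × 0.949329 = -80.8405
Short position value = −(long value) = €80.84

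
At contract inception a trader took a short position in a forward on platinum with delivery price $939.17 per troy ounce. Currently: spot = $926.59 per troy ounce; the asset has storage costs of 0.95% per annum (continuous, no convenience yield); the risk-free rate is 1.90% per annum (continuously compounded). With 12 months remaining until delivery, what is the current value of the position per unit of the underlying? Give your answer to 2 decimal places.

-$13.94 per troy ounce

Current fair forward for the remaining 12 months: F = S·e^((r + u)·T), (r + u) = 0.0190 + 0.0095 = 0.0285
F = 926.59 · e^(0.0285 × 12/12) = 926.59 × 1.028910 = 953.3777
Value of long forward = (F − K)·e^(−rT) = (953.3777 − 939.17) · e^(−0.0190·12/12)
= 14.2077 × 0.981179 = 13.94
Short position value = −(long value) = -$13.94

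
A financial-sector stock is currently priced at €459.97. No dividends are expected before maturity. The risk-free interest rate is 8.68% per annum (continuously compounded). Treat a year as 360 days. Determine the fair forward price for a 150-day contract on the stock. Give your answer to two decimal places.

€476.91

F = S·e^(rT) = 459.97 · e^(0.0868 × 150/360)
= 459.97 · e^0.036167 = 459.97 × 1.036829
F = €476.91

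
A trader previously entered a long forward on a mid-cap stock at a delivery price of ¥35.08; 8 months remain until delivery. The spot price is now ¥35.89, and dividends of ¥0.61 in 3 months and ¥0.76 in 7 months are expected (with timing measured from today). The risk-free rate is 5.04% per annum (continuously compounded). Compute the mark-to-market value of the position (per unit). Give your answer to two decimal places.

PV(remaining dividends) I = 0.61·e^(−0.0504·3/12) + 0.76·e^(−0.0504·7/12) = 1.3403
Current forward F = (S − I)·e^(rT) = (35.89 − 1.3403)·e^(0.0504·8/12) = 34.5497 × 1.034171 = 35.7303
Value (long) = (F − K)·e^(−rT) = (35.7303 − 35.08) × 0.966958 = 0.6288
Value = ¥0.63

¥0.63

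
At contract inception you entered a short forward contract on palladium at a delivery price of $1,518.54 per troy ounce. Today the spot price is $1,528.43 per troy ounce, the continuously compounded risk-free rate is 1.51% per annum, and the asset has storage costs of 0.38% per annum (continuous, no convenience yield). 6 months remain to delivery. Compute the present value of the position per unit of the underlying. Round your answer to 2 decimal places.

Current fair forward for the remaining 6 months: F = S·e^((r + u)·T), (r + u) = 0.0151 + 0.0038 = 0.0189
F = 1528.43 · e^(0.0189 × 6/12) = 1528.43 × 1.00949479 = 1542.9421
Value of long forward = (F − K)·e^(−rT) = (1542.9421 − 1518.54) · e^(−0.0151·6/12)
= 24.4021 × 0.99247843 = 24.22
Short position value = −(long value) = -$24.22

-$24.22 per troy ounce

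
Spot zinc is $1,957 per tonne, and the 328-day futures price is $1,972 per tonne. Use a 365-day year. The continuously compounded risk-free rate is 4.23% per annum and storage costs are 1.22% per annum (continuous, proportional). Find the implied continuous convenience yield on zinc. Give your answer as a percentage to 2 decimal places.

F = S·e^((r+u−y)T) ⇒ (r+u−y) = ln(F/S)/T
ln(1972/1957) = 0.007636; /T ⇒ 0.008497
y = r + u − ln(F/S)/T = 0.0423 + 0.0122 − 0.008497 = 0.046003
y = 4.60%

4.60%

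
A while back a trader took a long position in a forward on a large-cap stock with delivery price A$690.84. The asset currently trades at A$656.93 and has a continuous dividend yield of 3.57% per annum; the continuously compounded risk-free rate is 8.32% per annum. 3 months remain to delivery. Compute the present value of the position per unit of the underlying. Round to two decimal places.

-A$25.53

Current fair forward for the remaining 3 months: F = S·e^((r − q)·T), (r − q) = 0.0832 − 0.0357 = 0.0475
F = 656.93 · e^(0.0475 × 3/12) = 656.93 × 1.011946 = 664.7777
Value of long forward = (F − K)·e^(−rT) = (664.7777 − 690.84) · e^(−0.0832·3/12)
= -26.0623 × 0.979415 = -25.53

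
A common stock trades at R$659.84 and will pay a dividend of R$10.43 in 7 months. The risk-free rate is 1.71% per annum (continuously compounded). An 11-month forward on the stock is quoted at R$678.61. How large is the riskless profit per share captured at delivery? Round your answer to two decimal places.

PV(dividends) I = 10.43·e^(−0.0171·7/12) = 10.3265
Fair forward F* = (S − I)·e^(rT) = (659.84 − 10.3265)·e^0.015675 = 649.5135 × 1.015798 = 659.7745
Market R$678.61 > fair 659.7745: forward overpriced → cash-and-carry (borrow at r, buy the stock and collect the dividends, short the forward).
Profit at T = |F_mkt − F*| = |678.61 − 659.7745| = R$18.84 per share

R$18.84 per share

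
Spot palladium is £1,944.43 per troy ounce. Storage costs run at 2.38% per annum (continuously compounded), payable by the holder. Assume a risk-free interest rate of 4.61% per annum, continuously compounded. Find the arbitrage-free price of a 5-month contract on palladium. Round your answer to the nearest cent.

Net carry = r + u − y = 0.0461 + 0.0238 − 0.0000 = 0.0699
F = S·e^((r+u−y)T) = 1944.43 · e^(0.0699 × 5/12) = 1944.43 · e^0.02912500
= 1944.43 × 1.02955328 = £2,001.89 per troy ounce

£2,001.89 per troy ounce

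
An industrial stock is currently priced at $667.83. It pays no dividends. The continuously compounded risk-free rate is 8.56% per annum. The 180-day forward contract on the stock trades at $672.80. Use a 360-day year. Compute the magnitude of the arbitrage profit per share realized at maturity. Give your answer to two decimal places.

Fair forward: F* = S·e^(carry·T), with carry = r = 0.0856
F* = 667.83 · e^(0.0856 × 180/360) = 667.83 · e^0.042800 = 667.83 × 1.043729 = $697.0335
Market $672.80 < fair $697.0335: forward underpriced → reverse cash-and-carry (short spot, go long the forward).
At maturity, profit = |F_mkt − F*| = |672.80 − 697.0335| = $24.23 per share

$24.23 per share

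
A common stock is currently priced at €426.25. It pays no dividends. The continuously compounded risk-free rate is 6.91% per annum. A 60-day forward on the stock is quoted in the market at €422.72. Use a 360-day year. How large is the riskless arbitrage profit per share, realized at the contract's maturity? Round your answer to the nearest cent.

Fair forward: F* = S·e^(carry·T), with carry = r = 0.0691
F* = 426.25 · e^(0.0691 × 60/360) = 426.25 · e^0.011517 = 426.25 × 1.011584 = €431.1877
Market €422.72 < fair €431.1877: forward underpriced → reverse cash-and-carry (short spot, go long the forward).
At maturity, profit = |F_mkt − F*| = |422.72 − 431.1877| = €8.47 per share

€8.47 per share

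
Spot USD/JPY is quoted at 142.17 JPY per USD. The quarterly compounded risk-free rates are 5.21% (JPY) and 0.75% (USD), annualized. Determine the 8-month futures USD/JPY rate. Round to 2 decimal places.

146.43

By covered interest parity, F = S · (1+r_JPY/4)^(4T) / (1+r_USD/4)^(4T)
= 142.17 × 1.035111 / 1.005008 = 142.17 × 1.029953
F = 146.43 JPY per USD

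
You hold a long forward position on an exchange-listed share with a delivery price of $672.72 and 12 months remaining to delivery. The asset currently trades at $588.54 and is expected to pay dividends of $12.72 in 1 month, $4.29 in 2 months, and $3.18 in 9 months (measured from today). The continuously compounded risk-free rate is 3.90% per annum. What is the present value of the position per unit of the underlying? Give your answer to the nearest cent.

PV(remaining dividends) I = 12.72·e^(−0.0390·1/12) + 4.29·e^(−0.0390·2/12) + 3.18·e^(−0.0390·9/12) = 20.0293
Current forward F = (S − I)·e^(rT) = (588.54 − 20.0293)·e^(0.0390·12/12) = 568.5107 × 1.039770 = 591.1204
Value (long) = (F − K)·e^(−rT) = (591.1204 − 672.72) × 0.961751 = -78.4785
Value = -$78.48

-$78.48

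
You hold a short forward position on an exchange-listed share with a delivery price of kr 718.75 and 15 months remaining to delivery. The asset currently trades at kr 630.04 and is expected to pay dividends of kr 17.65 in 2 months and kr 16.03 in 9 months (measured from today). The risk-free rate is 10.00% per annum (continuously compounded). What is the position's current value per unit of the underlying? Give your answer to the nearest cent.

PV(remaining dividends) I = 17.65·e^(−0.1000·2/12) + 16.03·e^(−0.1000·9/12) = 32.2300
Current forward F = (S − I)·e^(rT) = (630.04 − 32.2300)·e^(0.1000·15/12) = 597.8100 × 1.133148 = 677.4072
Value (long) = (F − K)·e^(−rT) = (677.4072 − 718.75) × 0.882497 = -36.4849
Short position value = −(long value) = kr 36.48

kr 36.48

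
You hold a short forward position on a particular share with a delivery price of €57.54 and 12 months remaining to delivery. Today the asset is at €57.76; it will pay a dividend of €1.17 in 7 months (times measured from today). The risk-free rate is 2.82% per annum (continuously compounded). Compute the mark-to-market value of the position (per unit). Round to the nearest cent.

-€0.67

PV(remaining dividends) I = 1.17·e^(−0.0282·7/12) = 1.1509
Current forward F = (S − I)·e^(rT) = (57.76 − 1.1509)·e^(0.0282·12/12) = 56.6091 × 1.028601 = 58.2282
Value (long) = (F − K)·e^(−rT) = (58.2282 − 57.54) × 0.972194 = 0.6691
Short position value = −(long value) = -€0.67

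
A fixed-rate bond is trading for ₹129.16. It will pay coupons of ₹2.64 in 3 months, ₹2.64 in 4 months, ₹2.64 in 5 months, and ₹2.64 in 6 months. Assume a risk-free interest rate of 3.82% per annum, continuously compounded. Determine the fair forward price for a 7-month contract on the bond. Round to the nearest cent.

₹121.43

PV(coupons) I = 2.64·e^(−0.0382·3/12) + 2.64·e^(−0.0382·4/12) + 2.64·e^(−0.0382·5/12) + 2.64·e^(−0.0382·6/12)
I = 2.6149 + 2.6066 + 2.5983 + 2.5901 = 10.4099
F = (S − I)·e^(rT) = (129.16 − 10.4099) · e^(0.0382·7/12)
= 118.7501 · e^0.022283 = 118.7501 × 1.022533 = ₹121.43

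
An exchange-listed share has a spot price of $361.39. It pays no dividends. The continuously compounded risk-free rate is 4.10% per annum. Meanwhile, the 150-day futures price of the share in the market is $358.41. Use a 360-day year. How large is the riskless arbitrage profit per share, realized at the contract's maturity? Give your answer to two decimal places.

$9.21 per share

Fair futures: F* = S·e^(carry·T), with carry = r = 0.0410
F* = 361.39 · e^(0.0410 × 150/360) = 361.39 · e^0.017083 = 361.39 × 1.017230 = $367.6167
Market $358.41 < fair $367.6167: forward underpriced → reverse cash-and-carry (short spot, go long the forward).
At maturity, profit = |F_mkt − F*| = |358.41 − 367.6167| = $9.21 per share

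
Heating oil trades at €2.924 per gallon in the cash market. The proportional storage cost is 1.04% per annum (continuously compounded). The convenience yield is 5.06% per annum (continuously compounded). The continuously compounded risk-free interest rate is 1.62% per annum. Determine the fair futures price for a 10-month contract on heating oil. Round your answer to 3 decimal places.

€2.866 per gallon

Net carry = r + u − y = 0.0162 + 0.0104 − 0.0506 = -0.0240
F = S·e^((r+u−y)T) = 2.924 · e^(-0.0240 × 10/12) = 2.924 · e^-0.020000
= 2.924 × 0.980199 = €2.866 per gallon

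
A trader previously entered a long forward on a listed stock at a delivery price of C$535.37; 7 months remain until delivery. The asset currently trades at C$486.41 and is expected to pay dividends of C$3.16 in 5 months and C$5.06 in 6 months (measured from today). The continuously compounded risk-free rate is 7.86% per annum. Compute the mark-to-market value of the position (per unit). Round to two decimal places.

PV(remaining dividends) I = 3.16·e^(−0.0786·5/12) + 5.06·e^(−0.0786·6/12) = 7.9232
Current forward F = (S − I)·e^(rT) = (486.41 − 7.9232)·e^(0.0786·7/12) = 478.4868 × 1.046917 = 500.9360
Value (long) = (F − K)·e^(−rT) = (500.9360 − 535.37) × 0.955185 = -32.8908
Value = -C$32.89

-C$32.89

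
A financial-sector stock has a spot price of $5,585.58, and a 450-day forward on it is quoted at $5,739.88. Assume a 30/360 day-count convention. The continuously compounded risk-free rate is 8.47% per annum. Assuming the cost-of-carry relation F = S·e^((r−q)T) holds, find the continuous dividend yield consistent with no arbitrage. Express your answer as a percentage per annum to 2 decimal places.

From F = S·e^((r−q)T): (r − q) = ln(F/S)/T
ln(5739.88/5585.58) = ln(1.027625) = 0.027250
(r − q) = 0.027250 / (450/360) = 0.021800
q = r − ln(F/S)/T = 0.0847 − 0.021800 = 0.062900
q = 6.29%

6.29%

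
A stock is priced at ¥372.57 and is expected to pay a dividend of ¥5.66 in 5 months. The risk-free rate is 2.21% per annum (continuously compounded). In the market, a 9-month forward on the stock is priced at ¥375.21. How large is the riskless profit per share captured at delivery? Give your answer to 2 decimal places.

¥2.12 per share

PV(dividends) I = 5.66·e^(−0.0221·5/12) = 5.6081
Fair forward F* = (S − I)·e^(rT) = (372.57 − 5.6081)·e^0.016575 = 366.9619 × 1.016713 = 373.0949
Market ¥375.21 > fair 373.0949: forward overpriced → cash-and-carry (borrow at r, buy the stock and collect the dividends, short the forward).
Profit at T = |F_mkt − F*| = |375.21 − 373.0949| = ¥2.12 per share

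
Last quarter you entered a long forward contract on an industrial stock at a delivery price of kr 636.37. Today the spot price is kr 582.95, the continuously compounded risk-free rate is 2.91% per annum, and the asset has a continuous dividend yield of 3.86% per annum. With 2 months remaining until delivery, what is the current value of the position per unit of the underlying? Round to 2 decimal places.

Current fair forward for the remaining 2 months: F = S·e^((r − q)·T), (r − q) = 0.0291 − 0.0386 = -0.0095
F = 582.95 · e^(-0.0095 × 2/12) = 582.95 × 0.998418 = 582.0278
Value of long forward = (F − K)·e^(−rT) = (582.0278 − 636.37) · e^(−0.0291·2/12)
= -54.3422 × 0.995162 = -54.08

-kr 54.08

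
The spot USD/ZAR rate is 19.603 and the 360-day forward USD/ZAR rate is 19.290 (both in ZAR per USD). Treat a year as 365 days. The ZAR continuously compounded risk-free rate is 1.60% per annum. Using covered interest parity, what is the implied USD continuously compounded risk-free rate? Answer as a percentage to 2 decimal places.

F = S·e^((r_ZAR − r_USD)T) ⇒ r_USD = r_ZAR − ln(F/S)/T
ln(19.290/19.603) = -0.016096; /(360/365) = -0.016320
r_USD = 0.0160 + 0.016320 = 0.032320
r_USD = 3.23%

3.23%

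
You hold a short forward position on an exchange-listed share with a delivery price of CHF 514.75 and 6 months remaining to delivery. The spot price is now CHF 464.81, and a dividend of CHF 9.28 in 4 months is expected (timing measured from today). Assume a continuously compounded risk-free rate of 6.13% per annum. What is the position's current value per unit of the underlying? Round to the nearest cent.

CHF 43.49

PV(remaining dividends) I = 9.28·e^(−0.0613·4/12) = 9.0923
Current forward F = (S − I)·e^(rT) = (464.81 − 9.0923)·e^(0.0613·6/12) = 455.7177 × 1.031125 = 469.9019
Value (long) = (F − K)·e^(−rT) = (469.9019 − 514.75) × 0.969815 = -43.4944
Short position value = −(long value) = CHF 43.49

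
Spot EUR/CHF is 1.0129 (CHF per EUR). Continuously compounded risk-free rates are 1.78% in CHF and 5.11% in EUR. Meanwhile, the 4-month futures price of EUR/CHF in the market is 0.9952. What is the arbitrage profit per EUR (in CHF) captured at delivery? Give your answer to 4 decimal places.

0.0065 per EUR (in CHF)

Fair futures: F* = S·e^(carry·T), with carry = (r_CHF − r_EUR) = 0.0178 − 0.0511 = -0.0333
F* = 1.0129 · e^(-0.0333 × 4/12) = 1.0129 · e^-0.011100 = 1.0129 × 0.988961 = 1.0017
Market 0.9952 < fair 1.0017: forward underpriced → reverse cash-and-carry (short spot, go long the forward).
At maturity, profit = |F_mkt − F*| = |0.9952 − 1.0017| = 0.0065 per EUR (in CHF)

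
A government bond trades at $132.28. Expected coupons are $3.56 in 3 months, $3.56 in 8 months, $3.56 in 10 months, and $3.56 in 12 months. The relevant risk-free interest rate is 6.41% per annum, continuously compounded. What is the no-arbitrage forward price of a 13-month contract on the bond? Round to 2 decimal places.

$127.18

PV(coupons) I = 3.56·e^(−0.0641·3/12) + 3.56·e^(−0.0641·8/12) + 3.56·e^(−0.0641·10/12) + 3.56·e^(−0.0641·12/12)
I = 3.5034 + 3.4111 + 3.3748 + 3.3390 = 13.6283
F = (S − I)·e^(rT) = (132.28 − 13.6283) · e^(0.0641·13/12)
= 118.6517 · e^0.069442 = 118.6517 × 1.071910 = $127.18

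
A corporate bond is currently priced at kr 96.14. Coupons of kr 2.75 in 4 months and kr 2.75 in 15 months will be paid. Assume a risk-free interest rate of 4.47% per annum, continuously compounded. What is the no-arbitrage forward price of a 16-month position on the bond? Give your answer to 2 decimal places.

kr 96.41

PV(coupons) I = 2.75·e^(−0.0447·4/12) + 2.75·e^(−0.0447·15/12)
I = 2.7093 + 2.6006 = 5.3099
F = (S − I)·e^(rT) = (96.14 − 5.3099) · e^(0.0447·16/12)
= 90.8301 · e^0.059600 = 90.8301 × 1.061412 = kr 96.41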